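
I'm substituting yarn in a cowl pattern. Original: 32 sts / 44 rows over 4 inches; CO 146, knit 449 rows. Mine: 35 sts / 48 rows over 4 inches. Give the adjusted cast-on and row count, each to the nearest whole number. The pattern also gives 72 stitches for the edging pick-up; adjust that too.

Cast on 160 stitches; work 490 rows; edging pick-up 79 stitches.

Stitches: 146 × 35/32 = 159.69 → 160.
Rows: 449 × 48/44 = 489.82 → 490.
edging pick-up: 72 × 35/32 = 78.75 → 79.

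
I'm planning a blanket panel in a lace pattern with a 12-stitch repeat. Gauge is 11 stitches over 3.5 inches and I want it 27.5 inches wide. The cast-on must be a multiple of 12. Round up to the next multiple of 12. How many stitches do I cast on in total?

11 / 3.5 = 3.143 sts per inch.
27.5 × 3.143 = 86.43 sts.
Next multiple of 12: 96.

CO 96 sts.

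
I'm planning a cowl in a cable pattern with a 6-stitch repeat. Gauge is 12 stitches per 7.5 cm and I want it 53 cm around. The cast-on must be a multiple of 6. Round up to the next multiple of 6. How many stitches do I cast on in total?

12 / 7.5 = 1.6 sts per cm.
53 × 1.6 = 84.80 sts.
Next multiple of 6: 90.

Cast on 90 stitches.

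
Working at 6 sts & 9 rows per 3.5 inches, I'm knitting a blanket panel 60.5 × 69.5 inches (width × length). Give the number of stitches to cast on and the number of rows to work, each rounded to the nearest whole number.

Stitch gauge = 6/3.5 = 1.714 sts/in; 60.5 × 1.714 = 103.71 → 104 sts.
Row gauge = 9/3.5 = 2.571 rows/in; 69.5 × 2.571 = 178.71 → 179 rows.

Cast on 104 stitches and work 179 rows.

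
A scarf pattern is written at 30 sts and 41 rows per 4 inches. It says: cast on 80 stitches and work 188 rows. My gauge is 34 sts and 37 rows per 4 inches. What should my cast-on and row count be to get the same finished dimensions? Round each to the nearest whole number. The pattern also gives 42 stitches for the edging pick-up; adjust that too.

Stitches: 80 × 34/30 = 90.67 → 91.
Rows: 188 × 37/41 = 169.66 → 170.
edging pick-up: 42 × 34/30 = 47.60 → 48.

Cast on 91 stitches; work 170 rows; edging pick-up 48 stitches.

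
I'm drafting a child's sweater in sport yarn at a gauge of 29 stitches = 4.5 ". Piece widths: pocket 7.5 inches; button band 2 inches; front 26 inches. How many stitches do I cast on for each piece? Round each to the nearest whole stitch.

pocket 48; button band 13; front 168.

Rate = 29/4.5 = 6.444 sts per in.
pocket: 7.5 × 6.444 = 48.33 → 48.
button band: 2 × 6.444 = 12.89 → 13.
front: 26 × 6.444 = 167.56 → 168.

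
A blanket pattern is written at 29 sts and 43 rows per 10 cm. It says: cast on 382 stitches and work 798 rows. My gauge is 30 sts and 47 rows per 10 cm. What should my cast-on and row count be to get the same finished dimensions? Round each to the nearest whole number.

Stitches: 382 × 30/29 = 395.17 → 395.
Rows: 798 × 47/43 = 872.23 → 872.

Cast on 395 stitches; work 872 rows.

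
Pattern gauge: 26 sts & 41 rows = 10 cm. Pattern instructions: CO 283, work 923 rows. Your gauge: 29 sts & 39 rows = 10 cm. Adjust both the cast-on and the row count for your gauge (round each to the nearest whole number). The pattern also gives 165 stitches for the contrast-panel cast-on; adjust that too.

Stitches: 283 × 29/26 = 315.65 → 316.
Rows: 923 × 39/41 = 877.98 → 878.
contrast-panel cast-on: 165 × 29/26 = 184.04 → 184.

Cast on 316 stitches; work 878 rows; contrast-panel cast-on 184 stitches.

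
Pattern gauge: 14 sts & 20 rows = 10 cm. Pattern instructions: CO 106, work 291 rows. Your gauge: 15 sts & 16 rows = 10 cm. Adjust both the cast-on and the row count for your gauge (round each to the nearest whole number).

Cast on 114 stitches; work 233 rows.

Stitches: 106 × 15/14 = 113.57 → 114.
Rows: 291 × 16/20 = 232.80 → 233.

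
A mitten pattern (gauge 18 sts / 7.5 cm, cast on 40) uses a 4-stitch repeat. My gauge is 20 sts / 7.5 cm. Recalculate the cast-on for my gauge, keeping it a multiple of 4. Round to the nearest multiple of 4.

40 × 20 / 18 = 44.44.
Nearest multiple of 4: 44.

CO 44 sts.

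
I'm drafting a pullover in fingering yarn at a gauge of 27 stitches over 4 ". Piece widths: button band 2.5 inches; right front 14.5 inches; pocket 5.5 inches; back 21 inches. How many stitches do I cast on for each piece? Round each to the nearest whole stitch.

button band 17; right front 98; pocket 37; back 142.

Rate = 27/4 = 6.75 sts per in.
button band: 2.5 × 6.75 = 16.88 → 17.
right front: 14.5 × 6.75 = 97.88 → 98.
pocket: 5.5 × 6.75 = 37.12 → 37.
back: 21 × 6.75 = 141.75 → 142.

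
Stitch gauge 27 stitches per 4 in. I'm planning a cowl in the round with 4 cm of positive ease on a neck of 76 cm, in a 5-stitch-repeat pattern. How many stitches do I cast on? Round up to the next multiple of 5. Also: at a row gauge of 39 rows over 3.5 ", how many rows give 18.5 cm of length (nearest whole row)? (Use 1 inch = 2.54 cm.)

Finished = 76 + 4 = 80 cm.
80 cm × 1/2.54 = 31.50 inches.
27/4 = 6.75 sts per in; 31.50 × 6.75 = 212.60 sts.
Next multiple of 5 → 215.
18.5 cm = 7.28 inches; × 11.143 = 81.16 → 81 rows.

Cast on 215 stitches; work 81 rows.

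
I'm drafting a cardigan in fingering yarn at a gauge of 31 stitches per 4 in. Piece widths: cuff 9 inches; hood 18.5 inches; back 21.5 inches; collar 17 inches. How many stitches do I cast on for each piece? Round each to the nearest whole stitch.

cuff 70; hood 143; back 167; collar 132.

Rate = 31/4 = 7.75 sts per in.
cuff: 9 × 7.75 = 69.75 → 70.
hood: 18.5 × 7.75 = 143.38 → 143.
back: 21.5 × 7.75 = 166.62 → 167.
collar: 17 × 7.75 = 131.75 → 132.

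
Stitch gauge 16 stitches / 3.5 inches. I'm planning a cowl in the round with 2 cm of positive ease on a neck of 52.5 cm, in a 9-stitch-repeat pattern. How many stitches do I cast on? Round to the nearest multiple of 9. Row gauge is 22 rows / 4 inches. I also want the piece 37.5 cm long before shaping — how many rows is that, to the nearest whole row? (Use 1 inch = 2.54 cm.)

Cast on 99 stitches; work 81 rows.

Finished = 52.5 + 2 = 54.5 cm.
54.5 cm × 1/2.54 = 21.46 inches.
16/3.5 = 4.571 sts per in; 21.46 × 4.571 = 98.09 sts.
Nearest multiple of 9 → 99.
37.5 cm = 14.76 inches; × 5.5 = 81.20 → 81 rows.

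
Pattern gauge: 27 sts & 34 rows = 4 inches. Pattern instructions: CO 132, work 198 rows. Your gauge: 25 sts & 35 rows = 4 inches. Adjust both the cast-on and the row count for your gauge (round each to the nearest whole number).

Cast on 122 stitches; work 204 rows.

Stitches: 132 × 25/27 = 122.22 → 122.
Rows: 198 × 35/34 = 203.82 → 204.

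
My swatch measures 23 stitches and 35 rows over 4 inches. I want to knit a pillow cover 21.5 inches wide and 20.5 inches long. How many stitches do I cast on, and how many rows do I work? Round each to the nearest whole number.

Stitch gauge = 23/4 = 5.75 sts/in; 21.5 × 5.75 = 123.62 → 124 sts.
Row gauge = 35/4 = 8.75 rows/in; 20.5 × 8.75 = 179.38 → 179 rows.

Cast on 124 stitches and work 179 rows.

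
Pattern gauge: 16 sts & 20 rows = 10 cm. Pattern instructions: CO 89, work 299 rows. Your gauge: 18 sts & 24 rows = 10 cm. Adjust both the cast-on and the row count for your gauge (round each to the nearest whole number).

Stitches: 89 × 18/16 = 100.12 → 100.
Rows: 299 × 24/20 = 358.80 → 359.

Cast on 100 stitches; work 359 rows.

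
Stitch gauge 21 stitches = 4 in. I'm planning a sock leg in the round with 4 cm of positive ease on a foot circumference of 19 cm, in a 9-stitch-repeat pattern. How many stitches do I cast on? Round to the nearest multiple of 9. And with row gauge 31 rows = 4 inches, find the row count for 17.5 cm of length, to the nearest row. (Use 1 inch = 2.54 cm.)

Cast on 45 stitches; work 53 rows.

Finished = 19 + 4 = 23 cm.
23 cm × 1/2.54 = 9.06 inches.
21/4 = 5.25 sts per in; 9.06 × 5.25 = 47.54 sts.
Nearest multiple of 9 → 45.
17.5 cm = 6.89 inches; × 7.75 = 53.40 → 53 rows.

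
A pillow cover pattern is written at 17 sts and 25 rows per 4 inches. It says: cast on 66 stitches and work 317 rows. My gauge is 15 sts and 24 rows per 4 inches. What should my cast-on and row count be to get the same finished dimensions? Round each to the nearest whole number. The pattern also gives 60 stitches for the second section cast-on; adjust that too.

Cast on 58 stitches; work 304 rows; second section cast-on 53 stitches.

Stitches: 66 × 15/17 = 58.24 → 58.
Rows: 317 × 24/25 = 304.32 → 304.
second section cast-on: 60 × 15/17 = 52.94 → 53.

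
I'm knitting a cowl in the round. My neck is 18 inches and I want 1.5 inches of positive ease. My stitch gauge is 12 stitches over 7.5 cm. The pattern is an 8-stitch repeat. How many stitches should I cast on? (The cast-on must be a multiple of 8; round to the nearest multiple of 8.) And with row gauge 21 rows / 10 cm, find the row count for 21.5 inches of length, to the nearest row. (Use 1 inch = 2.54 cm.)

Cast on 80 stitches; work 115 rows.

Finished = 18 + 1.5 = 19.5 inches.
19.5 inches × 2.54 = 49.53 cm.
12/7.5 = 1.6 sts per cm; 49.53 × 1.6 = 79.25 sts.
Nearest multiple of 8 → 80.
21.5 inches = 54.61 cm; × 2.1 = 114.68 → 115 rows.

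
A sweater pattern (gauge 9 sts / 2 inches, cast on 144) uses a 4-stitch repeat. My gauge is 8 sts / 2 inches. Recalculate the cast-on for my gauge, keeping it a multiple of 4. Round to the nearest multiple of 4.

CO 128 sts.

144 × 8 / 9 = 128.00.
Nearest multiple of 4: 128.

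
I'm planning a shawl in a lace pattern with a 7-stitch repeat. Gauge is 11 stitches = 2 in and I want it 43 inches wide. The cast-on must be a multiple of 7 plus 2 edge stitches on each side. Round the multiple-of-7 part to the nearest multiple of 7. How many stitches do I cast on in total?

CO 235 sts.

11 / 2 = 5.5 sts per inch.
43 × 5.5 = 236.50 sts.
Less 4 edge sts → 232.50 for the repeat.
Nearest multiple of 7: 231.
Add back 4 edge sts → 235.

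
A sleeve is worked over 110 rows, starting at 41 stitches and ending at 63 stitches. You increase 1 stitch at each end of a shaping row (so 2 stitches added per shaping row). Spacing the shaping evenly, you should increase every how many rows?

Stitches to add: |63 − 41| = 22.
Shaping rows needed: 22 / 2 = 11.
110 rows / 11 = every 10 rows.

Increase every 10th row.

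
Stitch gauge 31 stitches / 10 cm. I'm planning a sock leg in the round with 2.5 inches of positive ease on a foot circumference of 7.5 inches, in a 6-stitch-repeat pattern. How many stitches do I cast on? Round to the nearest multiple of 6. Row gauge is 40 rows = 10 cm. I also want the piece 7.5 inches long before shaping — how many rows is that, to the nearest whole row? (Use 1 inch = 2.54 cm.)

Cast on 78 stitches; work 76 rows.

Finished = 7.5 + 2.5 = 10 inches.
10 inches × 2.54 = 25.40 cm.
31/10 = 3.1 sts per cm; 25.40 × 3.1 = 78.74 sts.
Nearest multiple of 6 → 78.
7.5 inches = 19.05 cm; × 4 = 76.20 → 76 rows.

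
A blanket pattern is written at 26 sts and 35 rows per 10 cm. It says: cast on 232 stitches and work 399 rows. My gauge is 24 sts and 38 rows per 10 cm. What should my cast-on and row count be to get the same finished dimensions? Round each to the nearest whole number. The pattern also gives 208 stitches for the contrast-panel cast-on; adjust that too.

Cast on 214 stitches; work 433 rows; contrast-panel cast-on 192 stitches.

Stitches: 232 × 24/26 = 214.15 → 214.
Rows: 399 × 38/35 = 433.20 → 433.
contrast-panel cast-on: 208 × 24/26 = 192.00 → 192.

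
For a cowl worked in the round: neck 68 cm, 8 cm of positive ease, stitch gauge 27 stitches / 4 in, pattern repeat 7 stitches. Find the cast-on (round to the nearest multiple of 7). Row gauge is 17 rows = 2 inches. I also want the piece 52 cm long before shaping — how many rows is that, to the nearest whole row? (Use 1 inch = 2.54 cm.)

Cast on 203 stitches; work 174 rows.

Finished = 68 + 8 = 76 cm.
76 cm × 1/2.54 = 29.92 inches.
27/4 = 6.75 sts per in; 29.92 × 6.75 = 201.97 sts.
Nearest multiple of 7 → 203.
52 cm = 20.47 inches; × 8.5 = 174.02 → 174 rows.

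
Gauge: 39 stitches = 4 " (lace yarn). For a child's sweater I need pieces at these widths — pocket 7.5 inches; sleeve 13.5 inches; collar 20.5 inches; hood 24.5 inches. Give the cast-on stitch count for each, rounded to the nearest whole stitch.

pocket 73; sleeve 132; collar 200; hood 239.

Rate = 39/4 = 9.75 sts per in.
pocket: 7.5 × 9.75 = 73.12 → 73.
sleeve: 13.5 × 9.75 = 131.62 → 132.
collar: 20.5 × 9.75 = 199.88 → 200.
hood: 24.5 × 9.75 = 238.88 → 239.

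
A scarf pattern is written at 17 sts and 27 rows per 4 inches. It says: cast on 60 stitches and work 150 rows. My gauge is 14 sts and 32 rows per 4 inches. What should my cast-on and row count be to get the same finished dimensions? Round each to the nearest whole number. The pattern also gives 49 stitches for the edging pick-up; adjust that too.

Stitches: 60 × 14/17 = 49.41 → 49.
Rows: 150 × 32/27 = 177.78 → 178.
edging pick-up: 49 × 14/17 = 40.35 → 40.

Cast on 49 stitches; work 178 rows; edging pick-up 40 stitches.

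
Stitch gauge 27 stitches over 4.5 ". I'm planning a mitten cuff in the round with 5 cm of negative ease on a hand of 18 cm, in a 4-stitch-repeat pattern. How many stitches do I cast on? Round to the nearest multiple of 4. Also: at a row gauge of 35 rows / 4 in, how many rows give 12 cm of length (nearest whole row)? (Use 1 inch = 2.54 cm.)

Finished = 18 − 5 = 13 cm.
13 cm × 1/2.54 = 5.12 inches.
27/4.5 = 6 sts per in; 5.12 × 6 = 30.71 sts.
Nearest multiple of 4 → 32.
12 cm = 4.72 inches; × 8.75 = 41.34 → 41 rows.

Cast on 32 stitches; work 41 rows.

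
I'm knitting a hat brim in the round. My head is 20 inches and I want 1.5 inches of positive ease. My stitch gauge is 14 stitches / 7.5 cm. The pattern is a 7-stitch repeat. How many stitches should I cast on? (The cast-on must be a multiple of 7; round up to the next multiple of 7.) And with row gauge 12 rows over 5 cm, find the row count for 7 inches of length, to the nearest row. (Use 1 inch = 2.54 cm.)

Finished = 20 + 1.5 = 21.5 inches.
21.5 inches × 2.54 = 54.61 cm.
14/7.5 = 1.867 sts per cm; 54.61 × 1.867 = 101.94 sts.
Next multiple of 7 → 105.
7 inches = 17.78 cm; × 2.4 = 42.67 → 43 rows.

Cast on 105 stitches; work 43 rows.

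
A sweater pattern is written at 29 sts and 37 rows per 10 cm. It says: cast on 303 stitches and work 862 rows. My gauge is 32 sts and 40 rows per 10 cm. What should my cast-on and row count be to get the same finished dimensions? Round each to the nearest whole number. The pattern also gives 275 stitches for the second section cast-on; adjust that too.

Cast on 334 stitches; work 932 rows; second section cast-on 303 stitches.

Stitches: 303 × 32/29 = 334.34 → 334.
Rows: 862 × 40/37 = 931.89 → 932.
second section cast-on: 275 × 32/29 = 303.45 → 303.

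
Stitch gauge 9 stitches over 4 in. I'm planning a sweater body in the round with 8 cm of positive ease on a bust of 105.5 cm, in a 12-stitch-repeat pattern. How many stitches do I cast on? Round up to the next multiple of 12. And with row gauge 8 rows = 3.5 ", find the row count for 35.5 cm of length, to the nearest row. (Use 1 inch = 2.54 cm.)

Finished = 105.5 + 8 = 113.5 cm.
113.5 cm × 1/2.54 = 44.69 inches.
9/4 = 2.25 sts per in; 44.69 × 2.25 = 100.54 sts.
Next multiple of 12 → 108.
35.5 cm = 13.98 inches; × 2.286 = 31.95 → 32 rows.

Cast on 108 stitches; work 32 rows.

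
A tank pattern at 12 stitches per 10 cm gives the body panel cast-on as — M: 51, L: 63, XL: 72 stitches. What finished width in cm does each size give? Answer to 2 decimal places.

12/10 = 1.2 sts per cm.
M: 51 / 1.2 = 42.500 → 42.50 cm.
L: 63 / 1.2 = 52.500 → 52.50 cm.
XL: 72 / 1.2 = 60.000 → 60.00 cm.

M 42.50 cm; L 52.50 cm; XL 60.00 cm.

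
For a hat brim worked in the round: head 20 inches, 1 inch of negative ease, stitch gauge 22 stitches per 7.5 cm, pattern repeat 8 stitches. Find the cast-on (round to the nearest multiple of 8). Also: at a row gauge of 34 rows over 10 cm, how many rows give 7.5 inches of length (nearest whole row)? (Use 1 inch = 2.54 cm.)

Finished = 20 − 1 = 19 inches.
19 inches × 2.54 = 48.26 cm.
22/7.5 = 2.933 sts per cm; 48.26 × 2.933 = 141.56 sts.
Nearest multiple of 8 → 144.
7.5 inches = 19.05 cm; × 3.4 = 64.77 → 65 rows.

Cast on 144 stitches; work 65 rows.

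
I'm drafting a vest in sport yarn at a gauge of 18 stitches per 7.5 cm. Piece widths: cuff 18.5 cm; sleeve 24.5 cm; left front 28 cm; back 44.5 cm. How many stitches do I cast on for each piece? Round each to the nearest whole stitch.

Rate = 18/7.5 = 2.4 sts per cm.
cuff: 18.5 × 2.4 = 44.40 → 44.
sleeve: 24.5 × 2.4 = 58.80 → 59.
left front: 28 × 2.4 = 67.20 → 67.
back: 44.5 × 2.4 = 106.80 → 107.

cuff 44; sleeve 59; left front 67; back 107.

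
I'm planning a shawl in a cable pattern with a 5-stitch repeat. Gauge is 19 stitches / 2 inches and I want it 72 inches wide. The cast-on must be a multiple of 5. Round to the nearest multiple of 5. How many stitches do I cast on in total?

19 / 2 = 9.5 sts per inch.
72 × 9.5 = 684.00 sts.
Nearest multiple of 5: 685.

Cast on 685 stitches.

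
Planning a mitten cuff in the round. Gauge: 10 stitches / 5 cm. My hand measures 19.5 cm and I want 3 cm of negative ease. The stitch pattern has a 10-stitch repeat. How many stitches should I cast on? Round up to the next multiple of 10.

40 stitches.

Finished = 19.5 − 3 = 16.5 cm.
10 / 5 = 2 sts/cm.
16.5 × 2 = 33.00 sts.
Next multiple of 10: 40.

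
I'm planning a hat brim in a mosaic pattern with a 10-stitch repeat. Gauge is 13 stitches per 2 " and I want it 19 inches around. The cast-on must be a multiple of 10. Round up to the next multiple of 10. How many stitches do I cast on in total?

130 stitches.

13 / 2 = 6.5 sts per inch.
19 × 6.5 = 123.50 sts.
Next multiple of 10: 130.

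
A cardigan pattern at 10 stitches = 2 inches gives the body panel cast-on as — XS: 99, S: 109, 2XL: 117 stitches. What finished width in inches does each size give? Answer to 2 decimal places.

10/2 = 5 sts per in.
XS: 99 / 5 = 19.800 → 19.80 in.
S: 109 / 5 = 21.800 → 21.80 in.
2XL: 117 / 5 = 23.400 → 23.40 in.

XS 19.80 inches; S 21.80 inches; 2XL 23.40 inches.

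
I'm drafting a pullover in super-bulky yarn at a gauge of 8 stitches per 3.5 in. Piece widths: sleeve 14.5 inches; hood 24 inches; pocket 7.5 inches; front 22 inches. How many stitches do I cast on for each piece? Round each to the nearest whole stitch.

sleeve 33; hood 55; pocket 17; front 50.

Rate = 8/3.5 = 2.286 sts per in.
sleeve: 14.5 × 2.286 = 33.14 → 33.
hood: 24 × 2.286 = 54.86 → 55.
pocket: 7.5 × 2.286 = 17.14 → 17.
front: 22 × 2.286 = 50.29 → 50.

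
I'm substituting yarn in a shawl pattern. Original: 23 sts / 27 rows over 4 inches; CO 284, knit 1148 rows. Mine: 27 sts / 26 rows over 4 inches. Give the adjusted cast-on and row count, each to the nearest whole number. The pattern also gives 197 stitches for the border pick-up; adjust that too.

Stitches: 284 × 27/23 = 333.39 → 333.
Rows: 1148 × 26/27 = 1105.48 → 1105.
border pick-up: 197 × 27/23 = 231.26 → 231.

Cast on 333 stitches; work 1105 rows; border pick-up 231 stitches.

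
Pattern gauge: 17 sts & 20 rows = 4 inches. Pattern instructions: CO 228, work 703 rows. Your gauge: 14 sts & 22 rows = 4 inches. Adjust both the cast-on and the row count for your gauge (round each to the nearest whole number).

Stitches: 228 × 14/17 = 187.76 → 188.
Rows: 703 × 22/20 = 773.30 → 773.

Cast on 188 stitches; work 773 rows.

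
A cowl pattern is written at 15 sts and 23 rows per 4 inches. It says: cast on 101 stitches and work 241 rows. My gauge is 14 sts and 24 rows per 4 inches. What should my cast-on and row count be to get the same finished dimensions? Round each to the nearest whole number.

Stitches: 101 × 14/15 = 94.27 → 94.
Rows: 241 × 24/23 = 251.48 → 251.

Cast on 94 stitches; work 251 rows.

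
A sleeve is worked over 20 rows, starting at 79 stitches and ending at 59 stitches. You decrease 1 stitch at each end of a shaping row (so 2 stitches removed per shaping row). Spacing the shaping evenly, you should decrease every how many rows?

Stitches to remove: |59 − 79| = 20.
Shaping rows needed: 20 / 2 = 10.
20 rows / 10 = every 2 rows.

Decrease every 2nd row.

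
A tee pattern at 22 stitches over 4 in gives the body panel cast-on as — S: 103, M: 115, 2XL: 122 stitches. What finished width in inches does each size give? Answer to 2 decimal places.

22/4 = 5.5 sts per in.
S: 103 / 5.5 = 18.727 → 18.73 in.
M: 115 / 5.5 = 20.909 → 20.91 in.
2XL: 122 / 5.5 = 22.182 → 22.18 in.

S 18.73 inches; M 20.91 inches; 2XL 22.18 inches.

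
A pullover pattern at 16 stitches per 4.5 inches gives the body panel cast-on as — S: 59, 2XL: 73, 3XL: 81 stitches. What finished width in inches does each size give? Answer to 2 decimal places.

16/4.5 = 3.556 sts per in.
S: 59 / 3.556 = 16.594 → 16.59 in.
2XL: 73 / 3.556 = 20.531 → 20.53 in.
3XL: 81 / 3.556 = 22.781 → 22.78 in.

S 16.59 inches; 2XL 20.53 inches; 3XL 22.78 inches.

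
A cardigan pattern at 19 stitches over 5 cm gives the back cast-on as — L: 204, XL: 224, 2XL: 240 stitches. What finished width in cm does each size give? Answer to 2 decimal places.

19/5 = 3.8 sts per cm.
L: 204 / 3.8 = 53.684 → 53.68 cm.
XL: 224 / 3.8 = 58.947 → 58.95 cm.
2XL: 240 / 3.8 = 63.158 → 63.16 cm.

L 53.68 cm; XL 58.95 cm; 2XL 63.16 cm.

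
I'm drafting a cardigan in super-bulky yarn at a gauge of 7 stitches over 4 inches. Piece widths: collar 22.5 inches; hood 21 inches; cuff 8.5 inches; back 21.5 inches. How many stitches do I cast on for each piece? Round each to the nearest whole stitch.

collar 39; hood 37; cuff 15; back 38.

Rate = 7/4 = 1.75 sts per in.
collar: 22.5 × 1.75 = 39.38 → 39.
hood: 21 × 1.75 = 36.75 → 37.
cuff: 8.5 × 1.75 = 14.88 → 15.
back: 21.5 × 1.75 = 37.62 → 38.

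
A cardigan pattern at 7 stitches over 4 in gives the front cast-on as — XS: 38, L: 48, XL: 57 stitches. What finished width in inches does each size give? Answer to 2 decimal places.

XS 21.71 inches; L 27.43 inches; XL 32.57 inches.

7/4 = 1.75 sts per in.
XS: 38 / 1.75 = 21.714 → 21.71 in.
L: 48 / 1.75 = 27.429 → 27.43 in.
XL: 57 / 1.75 = 32.571 → 32.57 in.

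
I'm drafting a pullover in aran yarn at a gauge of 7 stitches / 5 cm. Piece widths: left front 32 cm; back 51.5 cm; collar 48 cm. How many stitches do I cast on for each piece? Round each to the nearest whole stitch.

left front 45; back 72; collar 67.

Rate = 7/5 = 1.4 sts per cm.
left front: 32 × 1.4 = 44.80 → 45.
back: 51.5 × 1.4 = 72.10 → 72.
collar: 48 × 1.4 = 67.20 → 67.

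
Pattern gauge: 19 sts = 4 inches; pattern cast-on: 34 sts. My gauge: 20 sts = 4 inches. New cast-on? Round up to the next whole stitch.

Scale factor = 20 / 19 = 1.053.
34 × 20 / 19 = 35.79 sts.
→ 36 sts.

CO 36 sts.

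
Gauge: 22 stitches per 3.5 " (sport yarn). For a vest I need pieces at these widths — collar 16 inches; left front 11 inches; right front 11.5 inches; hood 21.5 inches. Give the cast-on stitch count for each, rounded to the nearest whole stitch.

collar 101; left front 69; right front 72; hood 135.

Rate = 22/3.5 = 6.286 sts per in.
collar: 16 × 6.286 = 100.57 → 101.
left front: 11 × 6.286 = 69.14 → 69.
right front: 11.5 × 6.286 = 72.29 → 72.
hood: 21.5 × 6.286 = 135.14 → 135.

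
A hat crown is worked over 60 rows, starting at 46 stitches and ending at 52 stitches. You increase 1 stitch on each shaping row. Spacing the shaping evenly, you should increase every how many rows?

Increase every 10th row.

Stitches to add: |52 − 46| = 6.
Shaping rows needed: 6 / 1 = 6.
60 rows / 6 = every 10 rows.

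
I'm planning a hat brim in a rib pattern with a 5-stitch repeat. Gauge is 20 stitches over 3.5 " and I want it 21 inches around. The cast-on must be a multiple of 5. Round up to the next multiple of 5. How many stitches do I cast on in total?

Cast on 120 stitches.

20 / 3.5 = 5.714 sts per inch.
21 × 5.714 = 120.00 sts.
Next multiple of 5: 120.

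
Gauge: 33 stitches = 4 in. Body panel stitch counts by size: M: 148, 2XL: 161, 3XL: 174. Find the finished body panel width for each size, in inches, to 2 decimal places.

M 17.94 inches; 2XL 19.52 inches; 3XL 21.09 inches.

33/4 = 8.25 sts per in.
M: 148 / 8.25 = 17.939 → 17.94 in.
2XL: 161 / 8.25 = 19.515 → 19.52 in.
3XL: 174 / 8.25 = 21.091 → 21.09 in.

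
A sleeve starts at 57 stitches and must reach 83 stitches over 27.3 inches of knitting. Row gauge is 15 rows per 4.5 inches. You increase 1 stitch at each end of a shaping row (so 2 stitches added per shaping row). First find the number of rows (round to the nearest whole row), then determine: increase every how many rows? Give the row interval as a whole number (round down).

Rows = 27.3 × 3.333 = 91.0 → 91 rows.
Stitches to add: 26 → 13 shaping rows (at 2 st each).
91 / 13 = 7.00 → every 7 rows.

Increase every 7th row.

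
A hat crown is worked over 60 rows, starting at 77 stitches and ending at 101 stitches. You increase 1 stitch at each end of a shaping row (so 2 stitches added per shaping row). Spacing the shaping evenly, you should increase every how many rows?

Increase every 5th row.

Stitches to add: |101 − 77| = 24.
Shaping rows needed: 24 / 2 = 12.
60 rows / 12 = every 5 rows.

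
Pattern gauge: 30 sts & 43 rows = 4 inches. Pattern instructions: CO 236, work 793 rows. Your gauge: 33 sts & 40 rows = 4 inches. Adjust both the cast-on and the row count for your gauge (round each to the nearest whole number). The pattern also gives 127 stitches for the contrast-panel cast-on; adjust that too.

Stitches: 236 × 33/30 = 259.60 → 260.
Rows: 793 × 40/43 = 737.67 → 738.
contrast-panel cast-on: 127 × 33/30 = 139.70 → 140.

Cast on 260 stitches; work 738 rows; contrast-panel cast-on 140 stitches.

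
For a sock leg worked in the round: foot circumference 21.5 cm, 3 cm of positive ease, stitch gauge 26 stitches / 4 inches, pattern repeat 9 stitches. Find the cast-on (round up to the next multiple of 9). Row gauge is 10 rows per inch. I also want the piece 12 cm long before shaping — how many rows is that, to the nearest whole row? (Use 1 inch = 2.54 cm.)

Finished = 21.5 + 3 = 24.5 cm.
24.5 cm × 1/2.54 = 9.65 inches.
26/4 = 6.5 sts per in; 9.65 × 6.5 = 62.70 sts.
Next multiple of 9 → 63.
12 cm = 4.72 inches; × 10 = 47.24 → 47 rows.

Cast on 63 stitches; work 47 rows.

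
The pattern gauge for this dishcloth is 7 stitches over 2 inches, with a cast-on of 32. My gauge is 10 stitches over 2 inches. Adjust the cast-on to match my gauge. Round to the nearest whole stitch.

CO 46 sts.

Scale factor = 10 / 7 = 1.429.
32 × 10 / 7 = 45.71 sts.
→ 46 sts.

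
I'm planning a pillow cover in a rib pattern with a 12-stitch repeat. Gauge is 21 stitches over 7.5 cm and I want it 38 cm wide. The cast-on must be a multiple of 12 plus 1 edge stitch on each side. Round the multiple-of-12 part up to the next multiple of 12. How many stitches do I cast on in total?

CO 110 sts.

21 / 7.5 = 2.8 sts per cm.
38 × 2.8 = 106.40 sts.
Less 2 edge sts → 104.40 for the repeat.
Next multiple of 12: 108.
Add back 2 edge sts → 110.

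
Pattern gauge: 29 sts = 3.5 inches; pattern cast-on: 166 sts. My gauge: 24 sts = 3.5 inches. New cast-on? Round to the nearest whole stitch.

CO 137 sts.

Scale factor = 24 / 29 = 0.828.
166 × 24 / 29 = 137.38 sts.
→ 137 sts.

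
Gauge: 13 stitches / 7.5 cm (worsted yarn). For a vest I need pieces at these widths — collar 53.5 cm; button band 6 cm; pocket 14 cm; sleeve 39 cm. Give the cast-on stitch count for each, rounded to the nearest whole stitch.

Rate = 13/7.5 = 1.733 sts per cm.
collar: 53.5 × 1.733 = 92.73 → 93.
button band: 6 × 1.733 = 10.40 → 10.
pocket: 14 × 1.733 = 24.27 → 24.
sleeve: 39 × 1.733 = 67.60 → 68.

collar 93; button band 10; pocket 24; sleeve 68.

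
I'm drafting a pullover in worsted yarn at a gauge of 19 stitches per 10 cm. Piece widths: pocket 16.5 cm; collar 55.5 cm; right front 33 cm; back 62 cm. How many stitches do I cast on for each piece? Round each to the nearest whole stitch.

pocket 31; collar 105; right front 63; back 118.

Rate = 19/10 = 1.9 sts per cm.
pocket: 16.5 × 1.9 = 31.35 → 31.
collar: 55.5 × 1.9 = 105.45 → 105.
right front: 33 × 1.9 = 62.70 → 63.
back: 62 × 1.9 = 117.80 → 118.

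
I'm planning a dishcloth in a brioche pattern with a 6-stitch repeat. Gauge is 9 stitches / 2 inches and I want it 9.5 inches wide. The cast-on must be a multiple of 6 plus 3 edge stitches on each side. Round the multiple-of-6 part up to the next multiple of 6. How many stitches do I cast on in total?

48 stitches.

9 / 2 = 4.5 sts per inch.
9.5 × 4.5 = 42.75 sts.
Less 6 edge sts → 36.75 for the repeat.
Next multiple of 6: 42.
Add back 6 edge sts → 48.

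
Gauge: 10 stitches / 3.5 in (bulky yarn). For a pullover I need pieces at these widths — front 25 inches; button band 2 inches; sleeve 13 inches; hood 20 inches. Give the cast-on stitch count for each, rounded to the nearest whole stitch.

front 71; button band 6; sleeve 37; hood 57.

Rate = 10/3.5 = 2.857 sts per in.
front: 25 × 2.857 = 71.43 → 71.
button band: 2 × 2.857 = 5.71 → 6.
sleeve: 13 × 2.857 = 37.14 → 37.
hood: 20 × 2.857 = 57.14 → 57.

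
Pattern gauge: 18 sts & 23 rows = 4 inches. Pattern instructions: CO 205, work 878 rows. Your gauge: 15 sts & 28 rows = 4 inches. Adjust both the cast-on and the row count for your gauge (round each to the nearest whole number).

Cast on 171 stitches; work 1069 rows.

Stitches: 205 × 15/18 = 170.83 → 171.
Rows: 878 × 28/23 = 1068.87 → 1069.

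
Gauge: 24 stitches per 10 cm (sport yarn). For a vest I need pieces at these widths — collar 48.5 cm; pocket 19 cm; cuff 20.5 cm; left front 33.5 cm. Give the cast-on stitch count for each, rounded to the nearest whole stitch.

collar 116; pocket 46; cuff 49; left front 80.

Rate = 24/10 = 2.4 sts per cm.
collar: 48.5 × 2.4 = 116.40 → 116.
pocket: 19 × 2.4 = 45.60 → 46.
cuff: 20.5 × 2.4 = 49.20 → 49.
left front: 33.5 × 2.4 = 80.40 → 80.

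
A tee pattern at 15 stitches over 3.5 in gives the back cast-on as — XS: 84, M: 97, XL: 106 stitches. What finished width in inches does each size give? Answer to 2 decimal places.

XS 19.60 inches; M 22.63 inches; XL 24.73 inches.

15/3.5 = 4.286 sts per in.
XS: 84 / 4.286 = 19.600 → 19.60 in.
M: 97 / 4.286 = 22.633 → 22.63 in.
XL: 106 / 4.286 = 24.733 → 24.73 in.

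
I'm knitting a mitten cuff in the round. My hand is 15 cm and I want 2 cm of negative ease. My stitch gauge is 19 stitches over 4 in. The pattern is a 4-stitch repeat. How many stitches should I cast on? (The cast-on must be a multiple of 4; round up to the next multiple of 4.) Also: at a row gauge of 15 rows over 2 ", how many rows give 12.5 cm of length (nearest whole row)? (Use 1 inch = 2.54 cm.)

Cast on 28 stitches; work 37 rows.

Finished = 15 − 2 = 13 cm.
13 cm × 1/2.54 = 5.12 inches.
19/4 = 4.75 sts per in; 5.12 × 4.75 = 24.31 sts.
Next multiple of 4 → 28.
12.5 cm = 4.92 inches; × 7.5 = 36.91 → 37 rows.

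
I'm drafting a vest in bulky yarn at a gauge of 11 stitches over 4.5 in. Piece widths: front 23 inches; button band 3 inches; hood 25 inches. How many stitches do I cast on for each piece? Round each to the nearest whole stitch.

Rate = 11/4.5 = 2.444 sts per in.
front: 23 × 2.444 = 56.22 → 56.
button band: 3 × 2.444 = 7.33 → 7.
hood: 25 × 2.444 = 61.11 → 61.

front 56; button band 7; hood 61.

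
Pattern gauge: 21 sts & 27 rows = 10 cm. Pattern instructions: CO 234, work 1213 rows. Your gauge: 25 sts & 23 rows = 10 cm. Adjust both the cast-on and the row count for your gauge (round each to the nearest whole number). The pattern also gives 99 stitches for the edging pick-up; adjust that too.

Cast on 279 stitches; work 1033 rows; edging pick-up 118 stitches.

Stitches: 234 × 25/21 = 278.57 → 279.
Rows: 1213 × 23/27 = 1033.30 → 1033.
edging pick-up: 99 × 25/21 = 117.86 → 118.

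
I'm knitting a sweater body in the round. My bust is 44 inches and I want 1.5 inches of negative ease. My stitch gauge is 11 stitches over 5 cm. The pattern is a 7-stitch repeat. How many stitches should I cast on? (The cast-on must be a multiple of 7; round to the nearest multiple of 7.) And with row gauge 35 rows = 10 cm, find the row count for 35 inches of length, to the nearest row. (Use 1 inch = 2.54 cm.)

Finished = 44 − 1.5 = 42.5 inches.
42.5 inches × 2.54 = 107.95 cm.
11/5 = 2.2 sts per cm; 107.95 × 2.2 = 237.49 sts.
Nearest multiple of 7 → 238.
35 inches = 88.90 cm; × 3.5 = 311.15 → 311 rows.

Cast on 238 stitches; work 311 rows.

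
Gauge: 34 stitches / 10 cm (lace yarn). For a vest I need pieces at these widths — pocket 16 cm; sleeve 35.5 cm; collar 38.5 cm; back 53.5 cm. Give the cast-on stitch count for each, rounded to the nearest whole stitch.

Rate = 34/10 = 3.4 sts per cm.
pocket: 16 × 3.4 = 54.40 → 54.
sleeve: 35.5 × 3.4 = 120.70 → 121.
collar: 38.5 × 3.4 = 130.90 → 131.
back: 53.5 × 3.4 = 181.90 → 182.

pocket 54; sleeve 121; collar 131; back 182.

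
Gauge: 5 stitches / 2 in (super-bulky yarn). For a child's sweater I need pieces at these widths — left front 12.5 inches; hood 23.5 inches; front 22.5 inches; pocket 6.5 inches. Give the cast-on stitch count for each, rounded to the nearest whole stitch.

left front 31; hood 59; front 56; pocket 16.

Rate = 5/2 = 2.5 sts per in.
left front: 12.5 × 2.5 = 31.25 → 31.
hood: 23.5 × 2.5 = 58.75 → 59.
front: 22.5 × 2.5 = 56.25 → 56.
pocket: 6.5 × 2.5 = 16.25 → 16.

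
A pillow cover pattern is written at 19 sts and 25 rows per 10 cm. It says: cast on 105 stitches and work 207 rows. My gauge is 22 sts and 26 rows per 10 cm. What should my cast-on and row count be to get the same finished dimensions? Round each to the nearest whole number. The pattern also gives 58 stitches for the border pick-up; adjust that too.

Stitches: 105 × 22/19 = 121.58 → 122.
Rows: 207 × 26/25 = 215.28 → 215.
border pick-up: 58 × 22/19 = 67.16 → 67.

Cast on 122 stitches; work 215 rows; border pick-up 67 stitches.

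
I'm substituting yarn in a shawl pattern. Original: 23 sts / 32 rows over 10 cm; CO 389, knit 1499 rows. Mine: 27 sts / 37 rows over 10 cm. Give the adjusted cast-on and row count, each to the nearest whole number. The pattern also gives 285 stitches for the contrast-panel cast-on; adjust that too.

Stitches: 389 × 27/23 = 456.65 → 457.
Rows: 1499 × 37/32 = 1733.22 → 1733.
contrast-panel cast-on: 285 × 27/23 = 334.57 → 335.

Cast on 457 stitches; work 1733 rows; contrast-panel cast-on 335 stitches.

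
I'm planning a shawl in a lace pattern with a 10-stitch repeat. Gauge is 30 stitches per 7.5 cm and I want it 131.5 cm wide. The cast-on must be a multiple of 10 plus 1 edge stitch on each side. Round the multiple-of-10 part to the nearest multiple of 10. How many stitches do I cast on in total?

30 / 7.5 = 4 sts per cm.
131.5 × 4 = 526.00 sts.
Less 2 edge sts → 524.00 for the repeat.
Nearest multiple of 10: 520.
Add back 2 edge sts → 522.

CO 522 sts.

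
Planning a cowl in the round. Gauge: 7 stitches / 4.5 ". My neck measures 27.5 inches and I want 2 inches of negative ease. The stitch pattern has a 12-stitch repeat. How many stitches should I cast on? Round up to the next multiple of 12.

Finished = 27.5 − 2 = 25.5 inches.
7 / 4.5 = 1.556 sts/in.
25.5 × 1.556 = 39.67 sts.
Next multiple of 12: 48.

Cast on 48 stitches.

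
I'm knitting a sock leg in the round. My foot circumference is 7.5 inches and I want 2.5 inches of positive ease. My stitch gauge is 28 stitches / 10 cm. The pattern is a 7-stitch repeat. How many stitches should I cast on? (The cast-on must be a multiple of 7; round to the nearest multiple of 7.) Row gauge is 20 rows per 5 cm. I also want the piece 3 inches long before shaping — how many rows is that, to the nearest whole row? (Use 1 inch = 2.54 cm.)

Cast on 70 stitches; work 30 rows.

Finished = 7.5 + 2.5 = 10 inches.
10 inches × 2.54 = 25.40 cm.
28/10 = 2.8 sts per cm; 25.40 × 2.8 = 71.12 sts.
Nearest multiple of 7 → 70.
3 inches = 7.62 cm; × 4 = 30.48 → 30 rows.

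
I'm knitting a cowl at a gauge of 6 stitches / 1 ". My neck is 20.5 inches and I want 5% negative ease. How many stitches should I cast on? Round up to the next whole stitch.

Cast on 117 stitches.

Finished = 20.5 × 0.95 = 19.48 in.
6 / 1 = 6 sts per inch.
19.48 × 6 = 116.85 sts.
→ 117 sts.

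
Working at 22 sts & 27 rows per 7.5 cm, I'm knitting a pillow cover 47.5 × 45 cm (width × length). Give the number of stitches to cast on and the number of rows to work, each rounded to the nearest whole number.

Cast on 139 stitches and work 162 rows.

Stitch gauge = 22/7.5 = 2.933 sts/cm; 47.5 × 2.933 = 139.33 → 139 sts.
Row gauge = 27/7.5 = 3.6 rows/cm; 45 × 3.6 = 162.00 → 162 rows.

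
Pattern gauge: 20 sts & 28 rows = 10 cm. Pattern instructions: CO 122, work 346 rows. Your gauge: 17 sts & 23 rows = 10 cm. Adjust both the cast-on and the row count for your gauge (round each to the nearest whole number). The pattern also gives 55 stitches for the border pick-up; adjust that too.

Stitches: 122 × 17/20 = 103.70 → 104.
Rows: 346 × 23/28 = 284.21 → 284.
border pick-up: 55 × 17/20 = 46.75 → 47.

Cast on 104 stitches; work 284 rows; border pick-up 47 stitches.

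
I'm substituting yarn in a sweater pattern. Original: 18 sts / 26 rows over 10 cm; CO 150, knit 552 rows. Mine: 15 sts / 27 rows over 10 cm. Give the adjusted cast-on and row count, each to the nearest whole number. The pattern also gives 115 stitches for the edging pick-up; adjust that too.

Cast on 125 stitches; work 573 rows; edging pick-up 96 stitches.

Stitches: 150 × 15/18 = 125.00 → 125.
Rows: 552 × 27/26 = 573.23 → 573.
edging pick-up: 115 × 15/18 = 95.83 → 96.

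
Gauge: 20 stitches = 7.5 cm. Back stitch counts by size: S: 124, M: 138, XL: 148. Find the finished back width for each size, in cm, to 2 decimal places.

20/7.5 = 2.667 sts per cm.
S: 124 / 2.667 = 46.500 → 46.50 cm.
M: 138 / 2.667 = 51.750 → 51.75 cm.
XL: 148 / 2.667 = 55.500 → 55.50 cm.

S 46.50 cm; M 51.75 cm; XL 55.50 cm.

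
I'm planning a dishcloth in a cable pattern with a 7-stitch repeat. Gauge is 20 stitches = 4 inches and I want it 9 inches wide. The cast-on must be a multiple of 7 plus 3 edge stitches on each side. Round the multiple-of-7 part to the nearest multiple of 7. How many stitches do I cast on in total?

20 / 4 = 5 sts per inch.
9 × 5 = 45.00 sts.
Less 6 edge sts → 39.00 for the repeat.
Nearest multiple of 7: 42.
Add back 6 edge sts → 48.

CO 48 sts.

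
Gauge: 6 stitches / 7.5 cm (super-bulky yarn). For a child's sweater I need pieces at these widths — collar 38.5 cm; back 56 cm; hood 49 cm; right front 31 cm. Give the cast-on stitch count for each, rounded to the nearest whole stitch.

Rate = 6/7.5 = 0.8 sts per cm.
collar: 38.5 × 0.8 = 30.80 → 31.
back: 56 × 0.8 = 44.80 → 45.
hood: 49 × 0.8 = 39.20 → 39.
right front: 31 × 0.8 = 24.80 → 25.

collar 31; back 45; hood 39; right front 25.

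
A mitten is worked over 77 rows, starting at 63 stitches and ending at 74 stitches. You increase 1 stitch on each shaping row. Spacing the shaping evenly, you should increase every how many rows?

Increase every 7th row.

Stitches to add: |74 − 63| = 11.
Shaping rows needed: 11 / 1 = 11.
77 rows / 11 = every 7 rows.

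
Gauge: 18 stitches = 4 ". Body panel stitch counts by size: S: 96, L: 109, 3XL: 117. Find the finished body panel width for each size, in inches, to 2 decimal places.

S 21.33 inches; L 24.22 inches; 3XL 26.00 inches.

18/4 = 4.5 sts per in.
S: 96 / 4.5 = 21.333 → 21.33 in.
L: 109 / 4.5 = 24.222 → 24.22 in.
3XL: 117 / 4.5 = 26.000 → 26.00 in.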